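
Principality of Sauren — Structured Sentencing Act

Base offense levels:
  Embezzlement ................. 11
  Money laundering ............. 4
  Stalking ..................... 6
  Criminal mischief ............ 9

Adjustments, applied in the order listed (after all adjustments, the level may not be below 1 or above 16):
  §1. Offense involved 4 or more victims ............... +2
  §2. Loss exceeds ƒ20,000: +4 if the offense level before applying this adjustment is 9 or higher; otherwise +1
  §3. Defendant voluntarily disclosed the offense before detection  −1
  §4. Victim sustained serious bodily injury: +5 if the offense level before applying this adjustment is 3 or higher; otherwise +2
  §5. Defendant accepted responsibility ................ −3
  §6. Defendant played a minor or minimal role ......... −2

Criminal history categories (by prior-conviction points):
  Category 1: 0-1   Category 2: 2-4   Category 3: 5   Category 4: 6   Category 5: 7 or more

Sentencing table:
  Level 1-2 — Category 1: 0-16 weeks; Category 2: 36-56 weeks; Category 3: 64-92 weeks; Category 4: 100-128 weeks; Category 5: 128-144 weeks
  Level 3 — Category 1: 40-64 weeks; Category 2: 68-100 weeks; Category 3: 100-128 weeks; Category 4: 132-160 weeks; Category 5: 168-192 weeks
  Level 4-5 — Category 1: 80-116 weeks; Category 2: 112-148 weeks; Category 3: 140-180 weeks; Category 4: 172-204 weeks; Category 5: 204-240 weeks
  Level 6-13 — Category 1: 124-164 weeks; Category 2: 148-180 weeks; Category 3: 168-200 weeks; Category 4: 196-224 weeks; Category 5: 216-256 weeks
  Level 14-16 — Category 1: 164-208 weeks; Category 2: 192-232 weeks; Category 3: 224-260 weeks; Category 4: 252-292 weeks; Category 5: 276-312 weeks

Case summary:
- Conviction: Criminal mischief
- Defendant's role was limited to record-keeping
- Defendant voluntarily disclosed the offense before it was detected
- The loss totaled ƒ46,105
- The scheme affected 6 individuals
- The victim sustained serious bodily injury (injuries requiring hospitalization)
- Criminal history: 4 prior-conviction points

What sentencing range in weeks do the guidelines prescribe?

Base offense level for criminal mischief: 9.
§1 applies: 9 + 2 = 11.
§2 applies (level before this adjustment is 11 ≥ 9, so +4): 11 + 4 = 15.
§3 applies: 15 − 1 = 14.
§4 applies (level before this adjustment is 14 ≥ 3, so +5): 14 + 5 = 19.
§6 applies: 19 − 2 = 17.
Level 17 exceeds the maximum of 16; capped at 16.
Final offense level: 16.
Criminal history: 4 prior points → Category 2 (2-4).
Level 16 falls in the 14-16 band.
Grid: Level 14-16 × Category 2 = 192-232 weeks.

192-232 weeks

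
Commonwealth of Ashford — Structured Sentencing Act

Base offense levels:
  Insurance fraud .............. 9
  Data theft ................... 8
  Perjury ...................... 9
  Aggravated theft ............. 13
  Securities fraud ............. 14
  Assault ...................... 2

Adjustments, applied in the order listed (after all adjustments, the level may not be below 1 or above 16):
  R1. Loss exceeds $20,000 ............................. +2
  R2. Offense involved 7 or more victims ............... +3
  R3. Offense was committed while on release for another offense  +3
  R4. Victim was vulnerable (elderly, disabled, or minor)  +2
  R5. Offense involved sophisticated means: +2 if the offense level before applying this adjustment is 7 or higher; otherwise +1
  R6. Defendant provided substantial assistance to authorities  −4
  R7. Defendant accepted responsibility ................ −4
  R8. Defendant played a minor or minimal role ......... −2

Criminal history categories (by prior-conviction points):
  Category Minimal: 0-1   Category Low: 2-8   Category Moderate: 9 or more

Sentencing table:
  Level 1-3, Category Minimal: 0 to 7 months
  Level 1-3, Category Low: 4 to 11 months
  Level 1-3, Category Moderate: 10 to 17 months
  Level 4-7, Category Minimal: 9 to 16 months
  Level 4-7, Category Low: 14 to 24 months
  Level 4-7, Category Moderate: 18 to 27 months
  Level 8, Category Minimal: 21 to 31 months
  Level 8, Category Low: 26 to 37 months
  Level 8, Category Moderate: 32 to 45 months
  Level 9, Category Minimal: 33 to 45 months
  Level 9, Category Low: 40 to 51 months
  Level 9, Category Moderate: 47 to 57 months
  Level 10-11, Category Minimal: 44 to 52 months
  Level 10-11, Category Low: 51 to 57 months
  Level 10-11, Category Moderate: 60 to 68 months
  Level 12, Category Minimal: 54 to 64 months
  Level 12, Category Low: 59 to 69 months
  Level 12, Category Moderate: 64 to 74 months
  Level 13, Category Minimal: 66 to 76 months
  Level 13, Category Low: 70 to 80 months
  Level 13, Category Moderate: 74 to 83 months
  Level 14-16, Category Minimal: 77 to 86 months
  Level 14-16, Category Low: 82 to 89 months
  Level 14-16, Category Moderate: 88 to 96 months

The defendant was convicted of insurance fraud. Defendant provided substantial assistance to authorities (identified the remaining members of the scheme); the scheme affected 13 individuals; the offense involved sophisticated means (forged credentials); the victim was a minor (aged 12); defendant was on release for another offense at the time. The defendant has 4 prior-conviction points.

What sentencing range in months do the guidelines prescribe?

Base offense level for insurance fraud: 9.
R1 does not apply.
R2 applies: 9 + 3 = 12.
R3 applies: 12 + 3 = 15.
R4 applies: 15 + 2 = 17.
R5 applies (level before this adjustment is 17 ≥ 7, so +2): 17 + 2 = 19.
R6 applies: 19 − 4 = 15.
R7 does not apply.
Final offense level: 15.
Criminal history: 4 prior points → Category Low (2-8).
Level 15 falls in the 14-16 band.
Grid: Level 14-16 × Category Low = 82-89 months.

82-89 months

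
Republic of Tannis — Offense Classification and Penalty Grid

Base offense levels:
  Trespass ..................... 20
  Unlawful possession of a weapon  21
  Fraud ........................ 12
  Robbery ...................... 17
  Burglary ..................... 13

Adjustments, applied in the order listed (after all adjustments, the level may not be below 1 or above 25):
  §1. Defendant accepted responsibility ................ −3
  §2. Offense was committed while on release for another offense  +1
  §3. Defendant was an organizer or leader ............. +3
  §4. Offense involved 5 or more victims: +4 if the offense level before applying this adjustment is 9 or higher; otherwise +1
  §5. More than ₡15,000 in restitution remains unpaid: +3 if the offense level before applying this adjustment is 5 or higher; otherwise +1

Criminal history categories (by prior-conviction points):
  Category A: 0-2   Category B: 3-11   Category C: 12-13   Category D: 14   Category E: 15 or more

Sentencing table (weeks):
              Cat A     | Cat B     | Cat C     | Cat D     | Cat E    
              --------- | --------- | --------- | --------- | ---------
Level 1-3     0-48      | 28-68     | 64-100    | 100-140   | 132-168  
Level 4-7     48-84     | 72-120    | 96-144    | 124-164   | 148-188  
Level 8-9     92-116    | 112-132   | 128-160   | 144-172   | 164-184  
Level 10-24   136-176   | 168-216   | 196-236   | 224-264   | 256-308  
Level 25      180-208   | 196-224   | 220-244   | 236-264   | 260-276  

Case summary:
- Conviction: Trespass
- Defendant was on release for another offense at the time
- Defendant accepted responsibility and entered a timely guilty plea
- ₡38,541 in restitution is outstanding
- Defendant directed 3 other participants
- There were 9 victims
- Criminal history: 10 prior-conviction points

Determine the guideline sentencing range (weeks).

196-224 weeks

Base offense level for trespass: 20.
§1 applies: 20 − 3 = 17.
§2 applies: 17 + 1 = 18.
§3 applies: 18 + 3 = 21.
§4 applies (level before this adjustment is 21 ≥ 9, so +4): 21 + 4 = 25.
§5 applies (level before this adjustment is 25 ≥ 5, so +3): 25 + 3 = 28.
Level 28 exceeds the maximum of 25; capped at 25.
Final offense level: 25.
Criminal history: 10 prior points → Category B (3-11).
Level 25 falls in the 25 band.
Grid: Level 25 × Category B = 196-224 weeks.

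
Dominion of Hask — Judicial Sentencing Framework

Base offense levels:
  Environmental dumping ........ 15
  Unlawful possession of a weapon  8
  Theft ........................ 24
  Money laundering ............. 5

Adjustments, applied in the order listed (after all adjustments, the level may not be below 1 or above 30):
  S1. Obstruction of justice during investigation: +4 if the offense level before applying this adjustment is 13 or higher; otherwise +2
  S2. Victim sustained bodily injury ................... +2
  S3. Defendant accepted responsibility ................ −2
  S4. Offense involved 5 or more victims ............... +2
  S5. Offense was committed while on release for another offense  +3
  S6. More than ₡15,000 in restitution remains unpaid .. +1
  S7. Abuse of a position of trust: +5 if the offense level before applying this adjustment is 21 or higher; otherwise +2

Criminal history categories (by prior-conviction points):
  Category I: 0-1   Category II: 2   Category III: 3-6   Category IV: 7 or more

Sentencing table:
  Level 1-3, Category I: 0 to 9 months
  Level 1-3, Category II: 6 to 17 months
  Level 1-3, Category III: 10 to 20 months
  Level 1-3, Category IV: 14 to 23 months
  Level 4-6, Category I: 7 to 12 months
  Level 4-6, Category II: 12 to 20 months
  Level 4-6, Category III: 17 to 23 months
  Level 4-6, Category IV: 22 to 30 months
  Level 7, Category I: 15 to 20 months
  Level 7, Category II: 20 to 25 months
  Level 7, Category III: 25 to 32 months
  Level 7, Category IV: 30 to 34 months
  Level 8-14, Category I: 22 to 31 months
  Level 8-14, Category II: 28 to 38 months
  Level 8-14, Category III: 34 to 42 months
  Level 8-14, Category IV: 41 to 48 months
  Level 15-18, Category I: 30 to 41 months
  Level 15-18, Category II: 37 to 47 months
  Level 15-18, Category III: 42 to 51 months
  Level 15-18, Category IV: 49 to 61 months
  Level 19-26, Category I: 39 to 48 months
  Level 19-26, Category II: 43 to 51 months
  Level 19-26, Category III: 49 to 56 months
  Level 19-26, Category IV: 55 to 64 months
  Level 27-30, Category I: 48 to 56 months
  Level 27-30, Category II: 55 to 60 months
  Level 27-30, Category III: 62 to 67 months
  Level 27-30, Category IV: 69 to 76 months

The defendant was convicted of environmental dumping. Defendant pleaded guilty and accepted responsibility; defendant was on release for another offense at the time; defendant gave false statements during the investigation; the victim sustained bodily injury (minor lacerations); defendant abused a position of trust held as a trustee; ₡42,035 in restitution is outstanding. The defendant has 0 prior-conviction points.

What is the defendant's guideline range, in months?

Base offense level for environmental dumping: 15.
S1 applies (level before this adjustment is 15 ≥ 13, so +4): 15 + 4 = 19.
S2 applies: 19 + 2 = 21.
S3 applies: 21 − 2 = 19.
S4 does not apply.
S5 applies: 19 + 3 = 22.
S6 applies: 22 + 1 = 23.
S7 applies (level before this adjustment is 23 ≥ 21, so +5): 23 + 5 = 28.
Final offense level: 28.
Criminal history: 0 prior points → Category I (0-1).
Level 28 falls in the 27-30 band.
Grid: Level 27-30 × Category I = 48-56 months.

48-56 months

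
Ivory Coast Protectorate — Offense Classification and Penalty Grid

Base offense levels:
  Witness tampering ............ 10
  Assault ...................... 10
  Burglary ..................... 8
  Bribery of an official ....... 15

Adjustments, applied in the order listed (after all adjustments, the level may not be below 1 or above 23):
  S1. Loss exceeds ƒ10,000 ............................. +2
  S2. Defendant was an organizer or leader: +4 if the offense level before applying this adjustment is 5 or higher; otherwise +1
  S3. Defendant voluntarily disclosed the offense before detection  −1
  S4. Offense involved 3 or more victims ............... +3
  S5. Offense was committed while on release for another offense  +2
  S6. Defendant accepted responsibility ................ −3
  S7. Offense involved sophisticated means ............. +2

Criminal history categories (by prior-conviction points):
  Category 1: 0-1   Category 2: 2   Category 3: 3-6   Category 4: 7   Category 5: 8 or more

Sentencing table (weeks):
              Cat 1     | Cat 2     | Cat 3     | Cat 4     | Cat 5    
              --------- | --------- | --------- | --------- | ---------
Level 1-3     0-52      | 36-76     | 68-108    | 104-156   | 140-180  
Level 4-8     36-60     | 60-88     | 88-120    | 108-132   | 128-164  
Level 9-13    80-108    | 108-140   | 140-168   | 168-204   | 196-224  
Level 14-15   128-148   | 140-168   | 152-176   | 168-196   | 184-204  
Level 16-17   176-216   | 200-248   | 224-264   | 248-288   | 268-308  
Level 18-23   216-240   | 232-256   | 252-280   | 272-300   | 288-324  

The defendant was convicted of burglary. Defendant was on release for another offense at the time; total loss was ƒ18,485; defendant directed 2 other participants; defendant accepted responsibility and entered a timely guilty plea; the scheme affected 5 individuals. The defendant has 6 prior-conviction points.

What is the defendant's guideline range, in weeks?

Base offense level for burglary: 8.
S1 applies: 8 + 2 = 10.
S2 applies (level before this adjustment is 10 ≥ 5, so +4): 10 + 4 = 14.
S3 does not apply.
S4 applies: 14 + 3 = 17.
S5 applies: 17 + 2 = 19.
S6 applies: 19 − 3 = 16.
Final offense level: 16.
Criminal history: 6 prior points → Category 3 (3-6).
Level 16 falls in the 16-17 band.
Grid: Level 16-17 × Category 3 = 224-264 weeks.

224-264 weeks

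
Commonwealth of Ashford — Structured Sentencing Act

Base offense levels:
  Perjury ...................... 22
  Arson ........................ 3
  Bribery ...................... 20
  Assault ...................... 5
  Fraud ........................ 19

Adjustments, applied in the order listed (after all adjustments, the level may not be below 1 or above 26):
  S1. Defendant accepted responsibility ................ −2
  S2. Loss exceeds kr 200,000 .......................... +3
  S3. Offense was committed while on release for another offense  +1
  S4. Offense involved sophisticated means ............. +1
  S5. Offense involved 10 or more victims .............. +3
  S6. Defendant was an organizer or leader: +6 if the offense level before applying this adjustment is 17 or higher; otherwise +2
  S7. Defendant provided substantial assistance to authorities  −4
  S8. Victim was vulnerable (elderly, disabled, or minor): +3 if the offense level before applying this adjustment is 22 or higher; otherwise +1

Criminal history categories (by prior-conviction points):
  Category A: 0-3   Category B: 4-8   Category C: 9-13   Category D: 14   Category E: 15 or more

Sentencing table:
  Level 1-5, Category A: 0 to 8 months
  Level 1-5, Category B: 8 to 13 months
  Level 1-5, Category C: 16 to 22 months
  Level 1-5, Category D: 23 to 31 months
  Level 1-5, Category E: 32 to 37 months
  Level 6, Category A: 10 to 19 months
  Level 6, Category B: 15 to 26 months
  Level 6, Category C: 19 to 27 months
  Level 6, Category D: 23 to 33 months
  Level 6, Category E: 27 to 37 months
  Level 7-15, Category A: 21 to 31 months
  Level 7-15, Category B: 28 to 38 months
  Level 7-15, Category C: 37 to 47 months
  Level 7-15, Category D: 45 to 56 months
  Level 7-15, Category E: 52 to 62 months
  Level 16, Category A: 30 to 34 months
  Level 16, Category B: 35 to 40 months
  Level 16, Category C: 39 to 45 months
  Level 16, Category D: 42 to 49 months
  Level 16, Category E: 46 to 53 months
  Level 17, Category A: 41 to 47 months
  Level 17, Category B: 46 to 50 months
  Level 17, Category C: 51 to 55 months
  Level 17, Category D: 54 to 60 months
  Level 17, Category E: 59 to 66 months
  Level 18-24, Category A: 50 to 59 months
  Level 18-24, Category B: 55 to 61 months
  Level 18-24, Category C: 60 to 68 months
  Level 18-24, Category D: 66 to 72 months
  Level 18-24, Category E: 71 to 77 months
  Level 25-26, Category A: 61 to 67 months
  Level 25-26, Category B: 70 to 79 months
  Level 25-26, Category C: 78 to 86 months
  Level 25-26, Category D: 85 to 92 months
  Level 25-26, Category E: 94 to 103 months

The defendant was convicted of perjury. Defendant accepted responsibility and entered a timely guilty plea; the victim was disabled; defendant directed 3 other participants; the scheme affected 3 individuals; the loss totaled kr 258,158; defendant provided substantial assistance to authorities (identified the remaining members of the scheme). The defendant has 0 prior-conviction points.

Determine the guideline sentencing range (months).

61-67 months

Base offense level for perjury: 22.
S1 applies: 22 − 2 = 20.
S2 applies: 20 + 3 = 23.
S4 does not apply.
S5 does not apply.
S6 applies (level before this adjustment is 23 ≥ 17, so +6): 23 + 6 = 29.
S7 applies: 29 − 4 = 25.
S8 applies (level before this adjustment is 25 ≥ 22, so +3): 25 + 3 = 28.
Level 28 exceeds the maximum of 26; capped at 26.
Final offense level: 26.
Criminal history: 0 prior points → Category A (0-3).
Level 26 falls in the 25-26 band.
Grid: Level 25-26 × Category A = 61-67 months.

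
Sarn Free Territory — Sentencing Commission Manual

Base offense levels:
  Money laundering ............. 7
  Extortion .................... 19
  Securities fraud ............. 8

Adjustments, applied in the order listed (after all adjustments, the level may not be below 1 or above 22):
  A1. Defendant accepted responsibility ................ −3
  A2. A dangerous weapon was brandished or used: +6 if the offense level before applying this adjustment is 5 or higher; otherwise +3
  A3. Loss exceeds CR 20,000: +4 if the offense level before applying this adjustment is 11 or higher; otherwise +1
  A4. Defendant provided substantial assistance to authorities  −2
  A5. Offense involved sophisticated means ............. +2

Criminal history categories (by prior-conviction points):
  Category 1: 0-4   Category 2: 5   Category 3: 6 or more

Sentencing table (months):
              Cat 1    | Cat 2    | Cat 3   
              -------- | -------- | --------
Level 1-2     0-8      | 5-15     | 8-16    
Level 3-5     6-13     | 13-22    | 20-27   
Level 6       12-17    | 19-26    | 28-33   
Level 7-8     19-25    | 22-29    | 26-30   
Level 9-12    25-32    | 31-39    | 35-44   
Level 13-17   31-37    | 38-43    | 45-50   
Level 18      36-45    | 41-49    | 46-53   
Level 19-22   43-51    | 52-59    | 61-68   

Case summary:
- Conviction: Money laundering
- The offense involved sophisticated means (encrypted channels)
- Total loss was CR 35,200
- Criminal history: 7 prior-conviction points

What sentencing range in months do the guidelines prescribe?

35-44 months

Base offense level for money laundering: 7.
A1 does not apply.
A3 applies (level before this adjustment is 7 < 11, so +1): 7 + 1 = 8.
A4 does not apply.
A5 applies: 8 + 2 = 10.
Final offense level: 10.
Criminal history: 7 prior points → Category 3 (6+).
Level 10 falls in the 9-12 band.
Grid: Level 9-12 × Category 3 = 35-44 months.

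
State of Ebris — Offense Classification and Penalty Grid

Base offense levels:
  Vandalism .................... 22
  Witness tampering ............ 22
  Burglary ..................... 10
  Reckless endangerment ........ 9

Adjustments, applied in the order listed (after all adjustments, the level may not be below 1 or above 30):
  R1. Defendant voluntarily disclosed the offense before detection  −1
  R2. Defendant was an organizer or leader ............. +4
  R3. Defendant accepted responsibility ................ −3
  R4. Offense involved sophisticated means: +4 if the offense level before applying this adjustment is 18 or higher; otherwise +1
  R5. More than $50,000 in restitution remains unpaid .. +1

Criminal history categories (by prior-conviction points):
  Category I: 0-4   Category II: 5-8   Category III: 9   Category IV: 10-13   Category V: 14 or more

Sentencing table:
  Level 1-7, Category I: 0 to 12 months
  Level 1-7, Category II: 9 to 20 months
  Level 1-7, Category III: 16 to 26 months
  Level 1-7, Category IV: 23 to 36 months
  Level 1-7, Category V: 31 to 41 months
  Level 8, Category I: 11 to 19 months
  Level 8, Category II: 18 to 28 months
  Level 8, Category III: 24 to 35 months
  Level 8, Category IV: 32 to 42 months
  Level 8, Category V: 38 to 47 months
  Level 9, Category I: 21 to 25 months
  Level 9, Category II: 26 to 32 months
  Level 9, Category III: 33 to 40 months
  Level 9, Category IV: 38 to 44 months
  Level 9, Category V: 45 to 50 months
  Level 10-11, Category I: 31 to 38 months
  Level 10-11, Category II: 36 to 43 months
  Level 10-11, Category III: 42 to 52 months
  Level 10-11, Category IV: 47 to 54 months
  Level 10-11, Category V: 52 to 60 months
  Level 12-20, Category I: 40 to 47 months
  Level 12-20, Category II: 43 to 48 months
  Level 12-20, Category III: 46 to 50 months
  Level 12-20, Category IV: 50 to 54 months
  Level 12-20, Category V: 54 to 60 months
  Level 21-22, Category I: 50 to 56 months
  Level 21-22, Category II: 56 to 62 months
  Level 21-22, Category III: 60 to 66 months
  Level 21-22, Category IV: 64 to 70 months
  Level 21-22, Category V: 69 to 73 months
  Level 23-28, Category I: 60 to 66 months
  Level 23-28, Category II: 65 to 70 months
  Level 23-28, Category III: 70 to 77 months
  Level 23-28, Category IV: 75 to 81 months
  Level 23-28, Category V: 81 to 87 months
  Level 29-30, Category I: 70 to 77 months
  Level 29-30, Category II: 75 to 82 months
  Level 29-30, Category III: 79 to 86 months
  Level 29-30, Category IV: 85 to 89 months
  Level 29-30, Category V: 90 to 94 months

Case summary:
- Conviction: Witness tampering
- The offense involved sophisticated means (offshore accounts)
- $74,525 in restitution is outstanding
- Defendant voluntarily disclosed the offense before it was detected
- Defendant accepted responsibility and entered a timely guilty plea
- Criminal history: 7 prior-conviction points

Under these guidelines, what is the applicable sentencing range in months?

65-70 months

Base offense level for witness tampering: 22.
R1 applies: 22 − 1 = 21.
R3 applies: 21 − 3 = 18.
R4 applies (level before this adjustment is 18 ≥ 18, so +4): 18 + 4 = 22.
R5 applies: 22 + 1 = 23.
Final offense level: 23.
Criminal history: 7 prior points → Category II (5-8).
Level 23 falls in the 23-28 band.
Grid: Level 23-28 × Category II = 65-70 months.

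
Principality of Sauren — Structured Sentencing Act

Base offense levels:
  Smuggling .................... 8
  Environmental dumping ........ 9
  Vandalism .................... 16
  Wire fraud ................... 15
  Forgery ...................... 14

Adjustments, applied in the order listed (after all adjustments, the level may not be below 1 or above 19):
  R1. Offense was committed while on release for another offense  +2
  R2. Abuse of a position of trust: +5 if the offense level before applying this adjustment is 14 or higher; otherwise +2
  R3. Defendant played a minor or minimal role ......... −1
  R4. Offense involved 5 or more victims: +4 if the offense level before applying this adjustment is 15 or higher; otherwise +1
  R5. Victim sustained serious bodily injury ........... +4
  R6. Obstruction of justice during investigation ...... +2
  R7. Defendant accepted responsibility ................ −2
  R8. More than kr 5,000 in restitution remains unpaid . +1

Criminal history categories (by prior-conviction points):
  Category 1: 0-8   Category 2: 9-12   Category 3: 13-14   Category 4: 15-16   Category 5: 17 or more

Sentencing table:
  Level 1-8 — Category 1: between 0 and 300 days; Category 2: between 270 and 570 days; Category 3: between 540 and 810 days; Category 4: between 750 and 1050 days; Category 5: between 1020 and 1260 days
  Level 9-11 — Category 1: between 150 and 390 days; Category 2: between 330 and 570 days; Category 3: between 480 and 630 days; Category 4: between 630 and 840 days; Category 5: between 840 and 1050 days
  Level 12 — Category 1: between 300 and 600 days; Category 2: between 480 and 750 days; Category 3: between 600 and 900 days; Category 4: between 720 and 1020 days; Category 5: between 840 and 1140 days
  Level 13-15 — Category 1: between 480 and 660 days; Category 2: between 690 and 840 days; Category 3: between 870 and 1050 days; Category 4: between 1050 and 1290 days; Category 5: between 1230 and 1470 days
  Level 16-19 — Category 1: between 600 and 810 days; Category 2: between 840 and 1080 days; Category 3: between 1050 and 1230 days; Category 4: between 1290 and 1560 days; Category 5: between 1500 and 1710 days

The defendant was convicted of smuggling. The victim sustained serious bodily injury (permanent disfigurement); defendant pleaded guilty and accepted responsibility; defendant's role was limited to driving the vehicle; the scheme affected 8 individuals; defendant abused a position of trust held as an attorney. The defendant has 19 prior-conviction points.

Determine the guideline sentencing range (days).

840-1140 days

Base offense level for smuggling: 8.
R2 applies (level before this adjustment is 8 < 14, so +2): 8 + 2 = 10.
R3 applies: 10 − 1 = 9.
R4 applies (level before this adjustment is 9 < 15, so +1): 9 + 1 = 10.
R5 applies: 10 + 4 = 14.
R6 does not apply.
R7 applies: 14 − 2 = 12.
Final offense level: 12.
Criminal history: 19 prior points → Category 5 (17+).
Level 12 falls in the 12 band.
Grid: Level 12 × Category 5 = 840-1140 days.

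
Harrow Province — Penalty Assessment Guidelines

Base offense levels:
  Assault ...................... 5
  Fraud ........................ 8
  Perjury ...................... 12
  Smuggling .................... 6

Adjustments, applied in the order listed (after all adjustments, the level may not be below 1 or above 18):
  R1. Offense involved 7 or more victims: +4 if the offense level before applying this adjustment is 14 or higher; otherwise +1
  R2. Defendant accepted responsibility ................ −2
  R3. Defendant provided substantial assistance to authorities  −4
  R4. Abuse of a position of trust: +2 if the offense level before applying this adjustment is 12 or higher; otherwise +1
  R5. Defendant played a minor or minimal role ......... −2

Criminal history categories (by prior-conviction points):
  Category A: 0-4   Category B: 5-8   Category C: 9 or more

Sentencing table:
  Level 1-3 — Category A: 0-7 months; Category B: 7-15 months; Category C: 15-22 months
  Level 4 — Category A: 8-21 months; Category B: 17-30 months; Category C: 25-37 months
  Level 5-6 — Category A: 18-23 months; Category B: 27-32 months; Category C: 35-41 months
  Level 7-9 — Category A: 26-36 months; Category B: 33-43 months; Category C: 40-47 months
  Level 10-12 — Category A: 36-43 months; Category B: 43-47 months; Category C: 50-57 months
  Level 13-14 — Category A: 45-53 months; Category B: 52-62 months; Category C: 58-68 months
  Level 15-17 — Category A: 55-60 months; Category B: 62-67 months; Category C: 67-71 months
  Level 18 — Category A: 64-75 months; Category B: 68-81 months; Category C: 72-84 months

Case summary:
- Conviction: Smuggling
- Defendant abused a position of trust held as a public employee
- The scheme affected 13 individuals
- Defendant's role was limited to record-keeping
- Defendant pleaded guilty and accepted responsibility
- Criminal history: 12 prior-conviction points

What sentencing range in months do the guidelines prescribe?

25-37 months

Base offense level for smuggling: 6.
R1 applies (level before this adjustment is 6 < 14, so +1): 6 + 1 = 7.
R2 applies: 7 − 2 = 5.
R3 does not apply.
R4 applies (level before this adjustment is 5 < 12, so +1): 5 + 1 = 6.
R5 applies: 6 − 2 = 4.
Final offense level: 4.
Criminal history: 12 prior points → Category C (9+).
Level 4 falls in the 4 band.
Grid: Level 4 × Category C = 25-37 months.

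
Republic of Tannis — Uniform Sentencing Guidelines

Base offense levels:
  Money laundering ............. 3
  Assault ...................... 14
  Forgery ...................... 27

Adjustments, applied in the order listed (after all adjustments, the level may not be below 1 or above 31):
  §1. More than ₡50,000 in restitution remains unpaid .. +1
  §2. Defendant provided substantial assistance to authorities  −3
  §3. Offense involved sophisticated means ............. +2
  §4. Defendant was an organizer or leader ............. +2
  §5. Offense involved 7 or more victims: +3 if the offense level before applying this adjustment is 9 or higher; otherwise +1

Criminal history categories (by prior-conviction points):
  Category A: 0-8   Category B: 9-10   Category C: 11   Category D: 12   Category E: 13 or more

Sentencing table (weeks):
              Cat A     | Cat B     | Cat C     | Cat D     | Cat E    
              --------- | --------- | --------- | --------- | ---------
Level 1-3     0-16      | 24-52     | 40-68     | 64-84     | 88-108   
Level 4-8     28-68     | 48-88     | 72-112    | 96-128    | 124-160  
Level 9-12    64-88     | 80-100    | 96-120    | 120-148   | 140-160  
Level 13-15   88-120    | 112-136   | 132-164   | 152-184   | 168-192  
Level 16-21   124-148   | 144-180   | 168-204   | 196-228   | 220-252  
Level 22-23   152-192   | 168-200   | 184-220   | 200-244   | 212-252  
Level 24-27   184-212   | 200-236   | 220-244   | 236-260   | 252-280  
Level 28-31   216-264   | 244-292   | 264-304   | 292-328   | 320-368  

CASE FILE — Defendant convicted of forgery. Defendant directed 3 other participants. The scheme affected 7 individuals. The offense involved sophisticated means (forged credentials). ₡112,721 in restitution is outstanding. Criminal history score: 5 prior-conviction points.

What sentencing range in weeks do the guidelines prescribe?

Base offense level for forgery: 27.
§1 applies: 27 + 1 = 28.
§3 applies: 28 + 2 = 30.
§4 applies: 30 + 2 = 32.
§5 applies (level before this adjustment is 32 ≥ 9, so +3): 32 + 3 = 35.
Level 35 exceeds the maximum of 31; capped at 31.
Final offense level: 31.
Criminal history: 5 prior points → Category A (0-8).
Level 31 falls in the 28-31 band.
Grid: Level 28-31 × Category A = 216-264 weeks.

216-264 weeks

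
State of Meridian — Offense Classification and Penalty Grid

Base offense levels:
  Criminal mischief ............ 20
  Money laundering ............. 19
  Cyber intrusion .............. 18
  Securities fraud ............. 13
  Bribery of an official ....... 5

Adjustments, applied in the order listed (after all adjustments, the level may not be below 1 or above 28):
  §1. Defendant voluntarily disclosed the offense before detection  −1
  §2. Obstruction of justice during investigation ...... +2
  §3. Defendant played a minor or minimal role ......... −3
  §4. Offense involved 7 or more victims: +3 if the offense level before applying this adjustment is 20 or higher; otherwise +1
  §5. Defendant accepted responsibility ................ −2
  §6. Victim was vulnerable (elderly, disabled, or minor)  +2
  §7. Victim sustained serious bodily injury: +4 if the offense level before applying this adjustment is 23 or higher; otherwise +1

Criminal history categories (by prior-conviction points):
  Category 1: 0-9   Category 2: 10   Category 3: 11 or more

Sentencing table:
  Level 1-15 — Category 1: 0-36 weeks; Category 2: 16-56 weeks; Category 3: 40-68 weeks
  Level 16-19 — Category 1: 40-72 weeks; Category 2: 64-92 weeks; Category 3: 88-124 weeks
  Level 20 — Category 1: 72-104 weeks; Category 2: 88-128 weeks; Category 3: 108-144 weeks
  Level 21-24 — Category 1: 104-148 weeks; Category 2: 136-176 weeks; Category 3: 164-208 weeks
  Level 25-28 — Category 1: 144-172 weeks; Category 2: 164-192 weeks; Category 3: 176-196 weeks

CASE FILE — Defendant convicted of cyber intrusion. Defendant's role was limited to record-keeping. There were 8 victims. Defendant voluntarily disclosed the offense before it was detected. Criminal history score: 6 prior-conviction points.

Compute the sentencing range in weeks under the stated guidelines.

Base offense level for cyber intrusion: 18.
§1 applies: 18 − 1 = 17.
§3 applies: 17 − 3 = 14.
§4 applies (level before this adjustment is 14 < 20, so +1): 14 + 1 = 15.
§7 does not apply.
Final offense level: 15.
Criminal history: 6 prior points → Category 1 (0-9).
Level 15 falls in the 1-15 band.
Grid: Level 1-15 × Category 1 = 0-36 weeks.

0-36 weeks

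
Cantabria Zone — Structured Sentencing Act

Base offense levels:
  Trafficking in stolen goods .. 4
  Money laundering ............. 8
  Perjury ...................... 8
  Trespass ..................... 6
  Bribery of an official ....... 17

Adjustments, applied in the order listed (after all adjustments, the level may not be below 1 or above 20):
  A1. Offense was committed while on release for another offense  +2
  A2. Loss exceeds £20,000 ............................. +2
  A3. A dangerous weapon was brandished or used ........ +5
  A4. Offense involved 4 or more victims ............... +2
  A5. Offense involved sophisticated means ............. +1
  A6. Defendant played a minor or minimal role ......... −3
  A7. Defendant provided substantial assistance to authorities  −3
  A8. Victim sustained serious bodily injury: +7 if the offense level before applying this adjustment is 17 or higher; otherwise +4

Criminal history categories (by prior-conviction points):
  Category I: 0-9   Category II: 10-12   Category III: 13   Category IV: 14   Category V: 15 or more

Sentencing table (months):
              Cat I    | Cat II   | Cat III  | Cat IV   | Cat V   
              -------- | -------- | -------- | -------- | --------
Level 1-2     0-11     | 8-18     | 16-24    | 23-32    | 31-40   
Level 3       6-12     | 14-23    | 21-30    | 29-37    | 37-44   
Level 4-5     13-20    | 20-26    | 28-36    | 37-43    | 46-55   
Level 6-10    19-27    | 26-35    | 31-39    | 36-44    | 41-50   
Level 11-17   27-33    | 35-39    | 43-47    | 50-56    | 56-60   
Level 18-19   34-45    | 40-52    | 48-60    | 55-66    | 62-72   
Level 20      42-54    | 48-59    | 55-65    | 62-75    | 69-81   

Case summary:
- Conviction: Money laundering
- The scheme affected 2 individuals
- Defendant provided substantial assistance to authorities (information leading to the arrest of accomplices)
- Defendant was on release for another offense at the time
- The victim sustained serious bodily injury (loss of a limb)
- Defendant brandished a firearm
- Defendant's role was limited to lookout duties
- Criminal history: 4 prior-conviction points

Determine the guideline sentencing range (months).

Base offense level for money laundering: 8.
A1 applies: 8 + 2 = 10.
A3 applies: 10 + 5 = 15.
A6 applies: 15 − 3 = 12.
A7 applies: 12 − 3 = 9.
A8 applies (level before this adjustment is 9 < 17, so +4): 9 + 4 = 13.
Final offense level: 13.
Criminal history: 4 prior points → Category I (0-9).
Level 13 falls in the 11-17 band.
Grid: Level 11-17 × Category I = 27-33 months.

27-33 months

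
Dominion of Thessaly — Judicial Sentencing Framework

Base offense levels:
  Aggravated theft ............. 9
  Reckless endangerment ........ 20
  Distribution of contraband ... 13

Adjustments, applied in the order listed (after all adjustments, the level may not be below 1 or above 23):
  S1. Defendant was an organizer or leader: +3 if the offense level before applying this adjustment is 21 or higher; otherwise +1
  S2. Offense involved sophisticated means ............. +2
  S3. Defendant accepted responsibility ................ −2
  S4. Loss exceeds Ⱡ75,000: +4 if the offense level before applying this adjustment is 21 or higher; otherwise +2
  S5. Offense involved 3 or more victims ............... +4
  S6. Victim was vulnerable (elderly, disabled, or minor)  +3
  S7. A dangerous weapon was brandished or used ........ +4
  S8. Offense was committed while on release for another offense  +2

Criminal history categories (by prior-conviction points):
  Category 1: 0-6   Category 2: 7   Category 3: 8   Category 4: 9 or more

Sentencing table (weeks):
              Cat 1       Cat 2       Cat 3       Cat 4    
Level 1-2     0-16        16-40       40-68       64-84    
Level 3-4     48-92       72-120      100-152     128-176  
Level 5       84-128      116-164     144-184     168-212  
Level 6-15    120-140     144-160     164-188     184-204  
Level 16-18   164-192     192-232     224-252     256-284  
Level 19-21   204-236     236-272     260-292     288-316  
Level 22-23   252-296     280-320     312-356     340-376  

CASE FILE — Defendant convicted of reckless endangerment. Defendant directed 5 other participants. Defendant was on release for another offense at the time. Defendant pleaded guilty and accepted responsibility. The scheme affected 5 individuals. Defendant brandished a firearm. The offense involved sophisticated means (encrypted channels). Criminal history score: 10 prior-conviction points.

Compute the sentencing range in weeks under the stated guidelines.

340-376 weeks

Base offense level for reckless endangerment: 20.
S1 applies (level before this adjustment is 20 < 21, so +1): 20 + 1 = 21.
S2 applies: 21 + 2 = 23.
S3 applies: 23 − 2 = 21.
S4 does not apply.
S5 applies: 21 + 4 = 25.
S7 applies: 25 + 4 = 29.
S8 applies: 29 + 2 = 31.
Level 31 exceeds the maximum of 23; capped at 23.
Final offense level: 23.
Criminal history: 10 prior points → Category 4 (9+).
Level 23 falls in the 22-23 band.
Grid: Level 22-23 × Category 4 = 340-376 weeks.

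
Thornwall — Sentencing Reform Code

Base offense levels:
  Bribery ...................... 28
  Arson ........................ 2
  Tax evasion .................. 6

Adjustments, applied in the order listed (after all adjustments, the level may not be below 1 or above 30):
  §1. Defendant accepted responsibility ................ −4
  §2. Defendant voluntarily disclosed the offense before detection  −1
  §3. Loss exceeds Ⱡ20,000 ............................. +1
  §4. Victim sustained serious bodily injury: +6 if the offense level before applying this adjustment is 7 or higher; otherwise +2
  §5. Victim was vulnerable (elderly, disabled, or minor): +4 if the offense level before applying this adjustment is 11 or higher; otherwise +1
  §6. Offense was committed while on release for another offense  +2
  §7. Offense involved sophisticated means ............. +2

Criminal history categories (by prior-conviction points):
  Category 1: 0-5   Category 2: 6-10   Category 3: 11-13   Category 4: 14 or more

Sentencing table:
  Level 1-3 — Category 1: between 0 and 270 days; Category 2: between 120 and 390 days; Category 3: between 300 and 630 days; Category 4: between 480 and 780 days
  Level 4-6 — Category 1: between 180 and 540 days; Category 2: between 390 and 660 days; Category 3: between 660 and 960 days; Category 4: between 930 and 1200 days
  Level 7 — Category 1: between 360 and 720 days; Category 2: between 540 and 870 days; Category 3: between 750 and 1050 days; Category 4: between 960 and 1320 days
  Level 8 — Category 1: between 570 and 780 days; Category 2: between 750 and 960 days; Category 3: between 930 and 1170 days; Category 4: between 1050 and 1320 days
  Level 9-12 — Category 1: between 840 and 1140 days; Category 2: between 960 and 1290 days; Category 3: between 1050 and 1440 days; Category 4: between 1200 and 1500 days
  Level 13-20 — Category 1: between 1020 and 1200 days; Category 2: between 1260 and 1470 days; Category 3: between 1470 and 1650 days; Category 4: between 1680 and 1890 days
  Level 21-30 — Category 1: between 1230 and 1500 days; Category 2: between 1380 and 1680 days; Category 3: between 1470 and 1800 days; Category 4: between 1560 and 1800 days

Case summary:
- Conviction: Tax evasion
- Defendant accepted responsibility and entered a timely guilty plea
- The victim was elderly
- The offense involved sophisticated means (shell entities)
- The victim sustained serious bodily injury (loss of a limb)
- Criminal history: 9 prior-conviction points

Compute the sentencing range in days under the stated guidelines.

540-870 days

Base offense level for tax evasion: 6.
§1 applies: 6 − 4 = 2.
§2 does not apply.
§4 applies (level before this adjustment is 2 < 7, so +2): 2 + 2 = 4.
§5 applies (level before this adjustment is 4 < 11, so +1): 4 + 1 = 5.
§7 applies: 5 + 2 = 7.
Final offense level: 7.
Criminal history: 9 prior points → Category 2 (6-10).
Level 7 falls in the 7 band.
Grid: Level 7 × Category 2 = 540-870 days.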